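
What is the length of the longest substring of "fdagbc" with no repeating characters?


Input: "fdagbc"
Sliding window (track last position of each char):
  Position 0 ('f'): window [0,0] length 1 -- new best
  Position 1 ('d'): window [0,1] length 2 -- new best
  Position 2 ('a'): window [0,2] length 3 -- new best
  Position 3 ('g'): window [0,3] length 4 -- new best
  Position 4 ('b'): window [0,4] length 5 -- new best
  Position 5 ('c'): window [0,5] length 6 -- new best
Longest substring with no repeats: "fdagbc" with length 6

6


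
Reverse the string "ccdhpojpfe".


Input: ccdhpojpfe
Reading characters right to left:
  Position 9: 'e'
  Position 8: 'f'
  Position 7: 'p'
  Position 6: 'j'
  Position 5: 'o'
  Position 4: 'p'
  Position 3: 'h'
  Position 2: 'd'
  Position 1: 'c'
  Position 0: 'c'
Reversed: efpjophdcc

efpjophdcc


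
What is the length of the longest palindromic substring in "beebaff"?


Input: "beebaff"
Checking substrings for palindromes:
  [0:4] "beeb" (len 4) => palindrome
  [1:3] "ee" (len 2) => palindrome
  [5:7] "ff" (len 2) => palindrome
Longest palindromic substring: "beeb" with length 4

4


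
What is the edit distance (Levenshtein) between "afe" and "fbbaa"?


Computing edit distance: "afe" -> "fbbaa"
DP table:
           f    b    b    a    a
      0    1    2    3    4    5
  a   1    1    2    3    3    4
  f   2    1    2    3    4    4
  e   3    2    2    3    4    5
Edit distance = dp[3][5] = 5

5


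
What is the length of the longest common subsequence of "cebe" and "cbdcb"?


LCS of "cebe" and "cbdcb"
DP table:
           c    b    d    c    b
      0    0    0    0    0    0
  c   0    1    1    1    1    1
  e   0    1    1    1    1    1
  b   0    1    2    2    2    2
  e   0    1    2    2    2    2
LCS length = dp[4][5] = 2

2


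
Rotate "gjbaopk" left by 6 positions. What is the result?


Input: "gjbaopk", rotate left by 6
First 6 characters: "gjbaop"
Remaining characters: "k"
Concatenate remaining + first: "k" + "gjbaop" = "kgjbaop"

kgjbaop


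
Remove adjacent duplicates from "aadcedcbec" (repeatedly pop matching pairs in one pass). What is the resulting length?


Input: aadcedcbec
Stack-based adjacent duplicate removal:
  Read 'a': push. Stack: a
  Read 'a': matches stack top 'a' => pop. Stack: (empty)
  Read 'd': push. Stack: d
  Read 'c': push. Stack: dc
  Read 'e': push. Stack: dce
  Read 'd': push. Stack: dced
  Read 'c': push. Stack: dcedc
  Read 'b': push. Stack: dcedcb
  Read 'e': push. Stack: dcedcbe
  Read 'c': push. Stack: dcedcbec
Final stack: "dcedcbec" (length 8)

8


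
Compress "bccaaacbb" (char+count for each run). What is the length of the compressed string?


Input: bccaaacbb
Runs:
  'b' x 1 => "b1"
  'c' x 2 => "c2"
  'a' x 3 => "a3"
  'c' x 1 => "c1"
  'b' x 2 => "b2"
Compressed: "b1c2a3c1b2"
Compressed length: 10

10


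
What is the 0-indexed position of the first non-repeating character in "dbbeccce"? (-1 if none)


Input: dbbeccce
Character frequencies:
  'b': 2
  'c': 3
  'd': 1
  'e': 2
Scanning left to right for freq == 1:
  Position 0 ('d'): unique! => answer = 0

0


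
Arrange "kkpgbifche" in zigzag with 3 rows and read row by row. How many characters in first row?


Zigzag "kkpgbifche" into 3 rows:
Placing characters:
  'k' => row 0
  'k' => row 1
  'p' => row 2
  'g' => row 1
  'b' => row 0
  'i' => row 1
  'f' => row 2
  'c' => row 1
  'h' => row 0
  'e' => row 1
Rows:
  Row 0: "kbh"
  Row 1: "kgice"
  Row 2: "pf"
First row length: 3

3


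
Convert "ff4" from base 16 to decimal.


Input: "ff4" in base 16
Positional expansion:
  Digit 'f' (value 15) x 16^2 = 3840
  Digit 'f' (value 15) x 16^1 = 240
  Digit '4' (value 4) x 16^0 = 4
Sum = 4084

4084


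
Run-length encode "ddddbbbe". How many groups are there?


Input: ddddbbbe
Scanning for consecutive runs:
  Group 1: 'd' x 4 (positions 0-3)
  Group 2: 'b' x 3 (positions 4-6)
  Group 3: 'e' x 1 (positions 7-7)
Total groups: 3

3


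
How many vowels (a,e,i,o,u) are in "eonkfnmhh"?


Input: eonkfnmhh
Checking each character:
  'e' at position 0: vowel (running total: 1)
  'o' at position 1: vowel (running total: 2)
  'n' at position 2: consonant
  'k' at position 3: consonant
  'f' at position 4: consonant
  'n' at position 5: consonant
  'm' at position 6: consonant
  'h' at position 7: consonant
  'h' at position 8: consonant
Total vowels: 2

2


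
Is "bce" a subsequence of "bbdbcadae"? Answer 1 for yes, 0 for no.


Check if "bce" is a subsequence of "bbdbcadae"
Greedy scan:
  Position 0 ('b'): matches sub[0] = 'b'
  Position 1 ('b'): no match needed
  Position 2 ('d'): no match needed
  Position 3 ('b'): no match needed
  Position 4 ('c'): matches sub[1] = 'c'
  Position 5 ('a'): no match needed
  Position 6 ('d'): no match needed
  Position 7 ('a'): no match needed
  Position 8 ('e'): matches sub[2] = 'e'
All 3 characters matched => is a subsequence

1


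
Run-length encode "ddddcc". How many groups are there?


Input: ddddcc
Scanning for consecutive runs:
  Group 1: 'd' x 4 (positions 0-3)
  Group 2: 'c' x 2 (positions 4-5)
Total groups: 2

2


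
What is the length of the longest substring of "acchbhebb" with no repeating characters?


Input: "acchbhebb"
Sliding window (track last position of each char):
  Position 0 ('a'): window [0,0] length 1 -- new best
  Position 1 ('c'): window [0,1] length 2 -- new best
  Position 2 ('c'): repeat (last at 1), move window start to 2
  Position 2 ('c'): window [2,2] length 1
  Position 3 ('h'): window [2,3] length 2
  Position 4 ('b'): window [2,4] length 3 -- new best
  Position 5 ('h'): repeat (last at 3), move window start to 4
  Position 5 ('h'): window [4,5] length 2
  Position 6 ('e'): window [4,6] length 3
  Position 7 ('b'): repeat (last at 4), move window start to 5
  Position 7 ('b'): window [5,7] length 3
  Position 8 ('b'): repeat (last at 7), move window start to 8
  Position 8 ('b'): window [8,8] length 1
Longest substring with no repeats: "chb" with length 3

3


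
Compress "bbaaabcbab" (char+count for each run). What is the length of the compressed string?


Input: bbaaabcbab
Runs:
  'b' x 2 => "b2"
  'a' x 3 => "a3"
  'b' x 1 => "b1"
  'c' x 1 => "c1"
  'b' x 1 => "b1"
  'a' x 1 => "a1"
  'b' x 1 => "b1"
Compressed: "b2a3b1c1b1a1b1"
Compressed length: 14

14


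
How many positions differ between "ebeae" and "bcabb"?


Comparing "ebeae" and "bcabb" position by position:
  Position 0: 'e' vs 'b' => DIFFER
  Position 1: 'b' vs 'c' => DIFFER
  Position 2: 'e' vs 'a' => DIFFER
  Position 3: 'a' vs 'b' => DIFFER
  Position 4: 'e' vs 'b' => DIFFER
Positions that differ: 5

5


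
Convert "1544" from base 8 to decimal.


Input: "1544" in base 8
Positional expansion:
  Digit '1' (value 1) x 8^3 = 512
  Digit '5' (value 5) x 8^2 = 320
  Digit '4' (value 4) x 8^1 = 32
  Digit '4' (value 4) x 8^0 = 4
Sum = 868

868


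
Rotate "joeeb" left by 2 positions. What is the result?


Input: "joeeb", rotate left by 2
First 2 characters: "jo"
Remaining characters: "eeb"
Concatenate remaining + first: "eeb" + "jo" = "eebjo"

eebjo


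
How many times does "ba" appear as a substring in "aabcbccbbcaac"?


Searching for "ba" in "aabcbccbbcaac"
Scanning each position:
  Position 0: "aa" => no
  Position 1: "ab" => no
  Position 2: "bc" => no
  Position 3: "cb" => no
  Position 4: "bc" => no
  Position 5: "cc" => no
  Position 6: "cb" => no
  Position 7: "bb" => no
  Position 8: "bc" => no
  Position 9: "ca" => no
  Position 10: "aa" => no
  Position 11: "ac" => no
Total occurrences: 0

0


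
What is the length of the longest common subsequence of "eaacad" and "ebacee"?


LCS of "eaacad" and "ebacee"
DP table:
           e    b    a    c    e    e
      0    0    0    0    0    0    0
  e   0    1    1    1    1    1    1
  a   0    1    1    2    2    2    2
  a   0    1    1    2    2    2    2
  c   0    1    1    2    3    3    3
  a   0    1    1    2    3    3    3
  d   0    1    1    2    3    3    3
LCS length = dp[6][6] = 3

3


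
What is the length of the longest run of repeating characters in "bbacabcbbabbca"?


Input: "bbacabcbbabbca"
Scanning for longest run:
  Position 1 ('b'): continues run of 'b', length=2
  Position 2 ('a'): new char, reset run to 1
  Position 3 ('c'): new char, reset run to 1
  Position 4 ('a'): new char, reset run to 1
  Position 5 ('b'): new char, reset run to 1
  Position 6 ('c'): new char, reset run to 1
  Position 7 ('b'): new char, reset run to 1
  Position 8 ('b'): continues run of 'b', length=2
  Position 9 ('a'): new char, reset run to 1
  Position 10 ('b'): new char, reset run to 1
  Position 11 ('b'): continues run of 'b', length=2
  Position 12 ('c'): new char, reset run to 1
  Position 13 ('a'): new char, reset run to 1
Longest run: 'b' with length 2

2


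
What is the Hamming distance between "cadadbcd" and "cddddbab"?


Comparing "cadadbcd" and "cddddbab" position by position:
  Position 0: 'c' vs 'c' => same
  Position 1: 'a' vs 'd' => differ
  Position 2: 'd' vs 'd' => same
  Position 3: 'a' vs 'd' => differ
  Position 4: 'd' vs 'd' => same
  Position 5: 'b' vs 'b' => same
  Position 6: 'c' vs 'a' => differ
  Position 7: 'd' vs 'b' => differ
Total differences (Hamming distance): 4

4


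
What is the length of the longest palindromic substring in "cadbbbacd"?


Input: "cadbbbacd"
Checking substrings for palindromes:
  [3:6] "bbb" (len 3) => palindrome
  [3:5] "bb" (len 2) => palindrome
  [4:6] "bb" (len 2) => palindrome
Longest palindromic substring: "bbb" with length 3

3


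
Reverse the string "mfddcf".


Input: mfddcf
Reading characters right to left:
  Position 5: 'f'
  Position 4: 'c'
  Position 3: 'd'
  Position 2: 'd'
  Position 1: 'f'
  Position 0: 'm'
Reversed: fcddfm

fcddfm


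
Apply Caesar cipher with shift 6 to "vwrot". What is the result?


Caesar cipher: shift "vwrot" by 6
  'v' (pos 21) + 6 = pos 1 = 'b'
  'w' (pos 22) + 6 = pos 2 = 'c'
  'r' (pos 17) + 6 = pos 23 = 'x'
  'o' (pos 14) + 6 = pos 20 = 'u'
  't' (pos 19) + 6 = pos 25 = 'z'
Result: bcxuz

bcxuz


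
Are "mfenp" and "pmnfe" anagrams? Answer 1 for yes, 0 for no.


Strings: "mfenp", "pmnfe"
Sorted first:  efmnp
Sorted second: efmnp
Sorted forms match => anagrams

1


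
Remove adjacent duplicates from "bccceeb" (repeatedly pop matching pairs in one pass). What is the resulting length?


Input: bccceeb
Stack-based adjacent duplicate removal:
  Read 'b': push. Stack: b
  Read 'c': push. Stack: bc
  Read 'c': matches stack top 'c' => pop. Stack: b
  Read 'c': push. Stack: bc
  Read 'e': push. Stack: bce
  Read 'e': matches stack top 'e' => pop. Stack: bc
  Read 'b': push. Stack: bcb
Final stack: "bcb" (length 3)

3


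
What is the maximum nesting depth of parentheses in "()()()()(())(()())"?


Input: "()()()()(())(()())"
Tracking depth:
  Position 0 '(': depth becomes 1
  Position 1 ')': depth becomes 0
  Position 2 '(': depth becomes 1
  Position 3 ')': depth becomes 0
  Position 4 '(': depth becomes 1
  Position 5 ')': depth becomes 0
  Position 6 '(': depth becomes 1
  Position 7 ')': depth becomes 0
  Position 8 '(': depth becomes 1
  Position 9 '(': depth becomes 2
  Position 10 ')': depth becomes 1
  Position 11 ')': depth becomes 0
  Position 12 '(': depth becomes 1
  Position 13 '(': depth becomes 2
  Position 14 ')': depth becomes 1
  Position 15 '(': depth becomes 2
  Position 16 ')': depth becomes 1
  Position 17 ')': depth becomes 0
Maximum depth reached: 2

2


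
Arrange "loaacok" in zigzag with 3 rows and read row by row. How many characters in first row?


Zigzag "loaacok" into 3 rows:
Placing characters:
  'l' => row 0
  'o' => row 1
  'a' => row 2
  'a' => row 1
  'c' => row 0
  'o' => row 1
  'k' => row 2
Rows:
  Row 0: "lc"
  Row 1: "oao"
  Row 2: "ak"
First row length: 2

2


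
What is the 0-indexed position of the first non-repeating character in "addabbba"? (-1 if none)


Input: addabbba
Character frequencies:
  'a': 3
  'b': 3
  'd': 2
Scanning left to right for freq == 1:
  Position 0 ('a'): freq=3, skip
  Position 1 ('d'): freq=2, skip
  Position 2 ('d'): freq=2, skip
  Position 3 ('a'): freq=3, skip
  Position 4 ('b'): freq=3, skip
  Position 5 ('b'): freq=3, skip
  Position 6 ('b'): freq=3, skip
  Position 7 ('a'): freq=3, skip
  No unique character found => answer = -1

-1


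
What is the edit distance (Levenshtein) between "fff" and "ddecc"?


Computing edit distance: "fff" -> "ddecc"
DP table:
           d    d    e    c    c
      0    1    2    3    4    5
  f   1    1    2    3    4    5
  f   2    2    2    3    4    5
  f   3    3    3    3    4    5
Edit distance = dp[3][5] = 5

5


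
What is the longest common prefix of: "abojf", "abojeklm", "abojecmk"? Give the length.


Words: abojf, abojeklm, abojecmk
  Position 0: all 'a' => match
  Position 1: all 'b' => match
  Position 2: all 'o' => match
  Position 3: all 'j' => match
  Position 4: ('f', 'e', 'e') => mismatch, stop
LCP = "aboj" (length 4)

4


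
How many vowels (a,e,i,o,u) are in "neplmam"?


Input: neplmam
Checking each character:
  'n' at position 0: consonant
  'e' at position 1: vowel (running total: 1)
  'p' at position 2: consonant
  'l' at position 3: consonant
  'm' at position 4: consonant
  'a' at position 5: vowel (running total: 2)
  'm' at position 6: consonant
Total vowels: 2

2


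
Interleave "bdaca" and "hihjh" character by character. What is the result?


Interleaving "bdaca" and "hihjh":
  Position 0: 'b' from first, 'h' from second => "bh"
  Position 1: 'd' from first, 'i' from second => "di"
  Position 2: 'a' from first, 'h' from second => "ah"
  Position 3: 'c' from first, 'j' from second => "cj"
  Position 4: 'a' from first, 'h' from second => "ah"
Result: bhdiahcjah

bhdiahcjah


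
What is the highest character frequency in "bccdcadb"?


Input: bccdcadb
Character counts:
  'a': 1
  'b': 2
  'c': 3
  'd': 2
Maximum frequency: 3

3


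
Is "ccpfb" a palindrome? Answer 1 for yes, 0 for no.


Input: ccpfb
Reversed: bfpcc
  Compare pos 0 ('c') with pos 4 ('b'): MISMATCH
  Compare pos 1 ('c') with pos 3 ('f'): MISMATCH
Result: not a palindrome

0


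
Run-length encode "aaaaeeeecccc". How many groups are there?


Input: aaaaeeeecccc
Scanning for consecutive runs:
  Group 1: 'a' x 4 (positions 0-3)
  Group 2: 'e' x 4 (positions 4-7)
  Group 3: 'c' x 4 (positions 8-11)
Total groups: 3

3


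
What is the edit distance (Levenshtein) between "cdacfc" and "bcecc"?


Computing edit distance: "cdacfc" -> "bcecc"
DP table:
           b    c    e    c    c
      0    1    2    3    4    5
  c   1    1    1    2    3    4
  d   2    2    2    2    3    4
  a   3    3    3    3    3    4
  c   4    4    3    4    3    3
  f   5    5    4    4    4    4
  c   6    6    5    5    4    4
Edit distance = dp[6][5] = 4

4


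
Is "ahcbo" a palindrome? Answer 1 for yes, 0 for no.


Input: ahcbo
Reversed: obcha
  Compare pos 0 ('a') with pos 4 ('o'): MISMATCH
  Compare pos 1 ('h') with pos 3 ('b'): MISMATCH
Result: not a palindrome

0


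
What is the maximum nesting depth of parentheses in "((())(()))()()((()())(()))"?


Input: "((())(()))()()((()())(()))"
Tracking depth:
  Position 0 '(': depth becomes 1
  Position 1 '(': depth becomes 2
  Position 2 '(': depth becomes 3
  Position 3 ')': depth becomes 2
  Position 4 ')': depth becomes 1
  Position 5 '(': depth becomes 2
  Position 6 '(': depth becomes 3
  Position 7 ')': depth becomes 2
  Position 8 ')': depth becomes 1
  Position 9 ')': depth becomes 0
  Position 10 '(': depth becomes 1
  Position 11 ')': depth becomes 0
  Position 12 '(': depth becomes 1
  Position 13 ')': depth becomes 0
  Position 14 '(': depth becomes 1
  Position 15 '(': depth becomes 2
  Position 16 '(': depth becomes 3
  Position 17 ')': depth becomes 2
  Position 18 '(': depth becomes 3
  Position 19 ')': depth becomes 2
  Position 20 ')': depth becomes 1
  Position 21 '(': depth becomes 2
  Position 22 '(': depth becomes 3
  Position 23 ')': depth becomes 2
  Position 24 ')': depth becomes 1
  Position 25 ')': depth becomes 0
Maximum depth reached: 3

3


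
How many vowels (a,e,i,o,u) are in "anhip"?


Input: anhip
Checking each character:
  'a' at position 0: vowel (running total: 1)
  'n' at position 1: consonant
  'h' at position 2: consonant
  'i' at position 3: vowel (running total: 2)
  'p' at position 4: consonant
Total vowels: 2

2


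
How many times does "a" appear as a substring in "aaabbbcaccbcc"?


Searching for "a" in "aaabbbcaccbcc"
Scanning each position:
  Position 0: "a" => MATCH
  Position 1: "a" => MATCH
  Position 2: "a" => MATCH
  Position 3: "b" => no
  Position 4: "b" => no
  Position 5: "b" => no
  Position 6: "c" => no
  Position 7: "a" => MATCH
  Position 8: "c" => no
  Position 9: "c" => no
  Position 10: "b" => no
  Position 11: "c" => no
  Position 12: "c" => no
Total occurrences: 4

4


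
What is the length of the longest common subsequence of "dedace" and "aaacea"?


LCS of "dedace" and "aaacea"
DP table:
           a    a    a    c    e    a
      0    0    0    0    0    0    0
  d   0    0    0    0    0    0    0
  e   0    0    0    0    0    1    1
  d   0    0    0    0    0    1    1
  a   0    1    1    1    1    1    2
  c   0    1    1    1    2    2    2
  e   0    1    1    1    2    3    3
LCS length = dp[6][6] = 3

3


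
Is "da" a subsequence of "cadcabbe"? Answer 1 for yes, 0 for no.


Check if "da" is a subsequence of "cadcabbe"
Greedy scan:
  Position 0 ('c'): no match needed
  Position 1 ('a'): no match needed
  Position 2 ('d'): matches sub[0] = 'd'
  Position 3 ('c'): no match needed
  Position 4 ('a'): matches sub[1] = 'a'
  Position 5 ('b'): no match needed
  Position 6 ('b'): no match needed
  Position 7 ('e'): no match needed
All 2 characters matched => is a subsequence

1


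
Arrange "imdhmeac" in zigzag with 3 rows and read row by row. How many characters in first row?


Zigzag "imdhmeac" into 3 rows:
Placing characters:
  'i' => row 0
  'm' => row 1
  'd' => row 2
  'h' => row 1
  'm' => row 0
  'e' => row 1
  'a' => row 2
  'c' => row 1
Rows:
  Row 0: "im"
  Row 1: "mhec"
  Row 2: "da"
First row length: 2

2


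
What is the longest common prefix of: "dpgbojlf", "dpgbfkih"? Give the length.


Words: dpgbojlf, dpgbfkih
  Position 0: all 'd' => match
  Position 1: all 'p' => match
  Position 2: all 'g' => match
  Position 3: all 'b' => match
  Position 4: ('o', 'f') => mismatch, stop
LCP = "dpgb" (length 4)

4


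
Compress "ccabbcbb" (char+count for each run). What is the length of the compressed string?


Input: ccabbcbb
Runs:
  'c' x 2 => "c2"
  'a' x 1 => "a1"
  'b' x 2 => "b2"
  'c' x 1 => "c1"
  'b' x 2 => "b2"
Compressed: "c2a1b2c1b2"
Compressed length: 10

10


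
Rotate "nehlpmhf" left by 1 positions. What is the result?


Input: "nehlpmhf", rotate left by 1
First 1 characters: "n"
Remaining characters: "ehlpmhf"
Concatenate remaining + first: "ehlpmhf" + "n" = "ehlpmhfn"

ehlpmhfn


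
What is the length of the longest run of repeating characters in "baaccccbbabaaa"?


Input: "baaccccbbabaaa"
Scanning for longest run:
  Position 1 ('a'): new char, reset run to 1
  Position 2 ('a'): continues run of 'a', length=2
  Position 3 ('c'): new char, reset run to 1
  Position 4 ('c'): continues run of 'c', length=2
  Position 5 ('c'): continues run of 'c', length=3
  Position 6 ('c'): continues run of 'c', length=4
  Position 7 ('b'): new char, reset run to 1
  Position 8 ('b'): continues run of 'b', length=2
  Position 9 ('a'): new char, reset run to 1
  Position 10 ('b'): new char, reset run to 1
  Position 11 ('a'): new char, reset run to 1
  Position 12 ('a'): continues run of 'a', length=2
  Position 13 ('a'): continues run of 'a', length=3
Longest run: 'c' with length 4

4


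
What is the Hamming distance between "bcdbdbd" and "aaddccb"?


Comparing "bcdbdbd" and "aaddccb" position by position:
  Position 0: 'b' vs 'a' => differ
  Position 1: 'c' vs 'a' => differ
  Position 2: 'd' vs 'd' => same
  Position 3: 'b' vs 'd' => differ
  Position 4: 'd' vs 'c' => differ
  Position 5: 'b' vs 'c' => differ
  Position 6: 'd' vs 'b' => differ
Total differences (Hamming distance): 6

6


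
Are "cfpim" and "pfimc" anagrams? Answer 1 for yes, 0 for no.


Strings: "cfpim", "pfimc"
Sorted first:  cfimp
Sorted second: cfimp
Sorted forms match => anagrams

1


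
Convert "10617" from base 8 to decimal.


Input: "10617" in base 8
Positional expansion:
  Digit '1' (value 1) x 8^4 = 4096
  Digit '0' (value 0) x 8^3 = 0
  Digit '6' (value 6) x 8^2 = 384
  Digit '1' (value 1) x 8^1 = 8
  Digit '7' (value 7) x 8^0 = 7
Sum = 4495

4495


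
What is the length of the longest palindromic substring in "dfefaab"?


Input: "dfefaab"
Checking substrings for palindromes:
  [1:4] "fef" (len 3) => palindrome
  [4:6] "aa" (len 2) => palindrome
Longest palindromic substring: "fef" with length 3

3


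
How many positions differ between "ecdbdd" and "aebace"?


Comparing "ecdbdd" and "aebace" position by position:
  Position 0: 'e' vs 'a' => DIFFER
  Position 1: 'c' vs 'e' => DIFFER
  Position 2: 'd' vs 'b' => DIFFER
  Position 3: 'b' vs 'a' => DIFFER
  Position 4: 'd' vs 'c' => DIFFER
  Position 5: 'd' vs 'e' => DIFFER
Positions that differ: 6

6


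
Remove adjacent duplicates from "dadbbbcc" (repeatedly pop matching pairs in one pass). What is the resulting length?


Input: dadbbbcc
Stack-based adjacent duplicate removal:
  Read 'd': push. Stack: d
  Read 'a': push. Stack: da
  Read 'd': push. Stack: dad
  Read 'b': push. Stack: dadb
  Read 'b': matches stack top 'b' => pop. Stack: dad
  Read 'b': push. Stack: dadb
  Read 'c': push. Stack: dadbc
  Read 'c': matches stack top 'c' => pop. Stack: dadb
Final stack: "dadb" (length 4)

4


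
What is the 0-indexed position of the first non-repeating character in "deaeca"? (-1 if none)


Input: deaeca
Character frequencies:
  'a': 2
  'c': 1
  'd': 1
  'e': 2
Scanning left to right for freq == 1:
  Position 0 ('d'): unique! => answer = 0

0


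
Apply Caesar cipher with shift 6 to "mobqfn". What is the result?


Caesar cipher: shift "mobqfn" by 6
  'm' (pos 12) + 6 = pos 18 = 's'
  'o' (pos 14) + 6 = pos 20 = 'u'
  'b' (pos 1) + 6 = pos 7 = 'h'
  'q' (pos 16) + 6 = pos 22 = 'w'
  'f' (pos 5) + 6 = pos 11 = 'l'
  'n' (pos 13) + 6 = pos 19 = 't'
Result: suhwlt

suhwlt


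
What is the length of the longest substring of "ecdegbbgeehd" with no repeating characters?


Input: "ecdegbbgeehd"
Sliding window (track last position of each char):
  Position 0 ('e'): window [0,0] length 1 -- new best
  Position 1 ('c'): window [0,1] length 2 -- new best
  Position 2 ('d'): window [0,2] length 3 -- new best
  Position 3 ('e'): repeat (last at 0), move window start to 1
  Position 3 ('e'): window [1,3] length 3
  Position 4 ('g'): window [1,4] length 4 -- new best
  Position 5 ('b'): window [1,5] length 5 -- new best
  Position 6 ('b'): repeat (last at 5), move window start to 6
  Position 6 ('b'): window [6,6] length 1
  Position 7 ('g'): window [6,7] length 2
  Position 8 ('e'): window [6,8] length 3
  Position 9 ('e'): repeat (last at 8), move window start to 9
  Position 9 ('e'): window [9,9] length 1
  Position 10 ('h'): window [9,10] length 2
  Position 11 ('d'): window [9,11] length 3
Longest substring with no repeats: "cdegb" with length 5

5


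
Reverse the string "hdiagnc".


Input: hdiagnc
Reading characters right to left:
  Position 6: 'c'
  Position 5: 'n'
  Position 4: 'g'
  Position 3: 'a'
  Position 2: 'i'
  Position 1: 'd'
  Position 0: 'h'
Reversed: cngaidh

cngaidh


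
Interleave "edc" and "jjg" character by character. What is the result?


Interleaving "edc" and "jjg":
  Position 0: 'e' from first, 'j' from second => "ej"
  Position 1: 'd' from first, 'j' from second => "dj"
  Position 2: 'c' from first, 'g' from second => "cg"
Result: ejdjcg

ejdjcg


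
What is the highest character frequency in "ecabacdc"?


Input: ecabacdc
Character counts:
  'a': 2
  'b': 1
  'c': 3
  'd': 1
  'e': 1
Maximum frequency: 3

3


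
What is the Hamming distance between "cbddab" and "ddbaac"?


Comparing "cbddab" and "ddbaac" position by position:
  Position 0: 'c' vs 'd' => differ
  Position 1: 'b' vs 'd' => differ
  Position 2: 'd' vs 'b' => differ
  Position 3: 'd' vs 'a' => differ
  Position 4: 'a' vs 'a' => same
  Position 5: 'b' vs 'c' => differ
Total differences (Hamming distance): 5

5


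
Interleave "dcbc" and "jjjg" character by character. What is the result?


Interleaving "dcbc" and "jjjg":
  Position 0: 'd' from first, 'j' from second => "dj"
  Position 1: 'c' from first, 'j' from second => "cj"
  Position 2: 'b' from first, 'j' from second => "bj"
  Position 3: 'c' from first, 'g' from second => "cg"
Result: djcjbjcg

djcjbjcg


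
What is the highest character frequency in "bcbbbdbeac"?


Input: bcbbbdbeac
Character counts:
  'a': 1
  'b': 5
  'c': 2
  'd': 1
  'e': 1
Maximum frequency: 5

5


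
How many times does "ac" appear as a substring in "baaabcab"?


Searching for "ac" in "baaabcab"
Scanning each position:
  Position 0: "ba" => no
  Position 1: "aa" => no
  Position 2: "aa" => no
  Position 3: "ab" => no
  Position 4: "bc" => no
  Position 5: "ca" => no
  Position 6: "ab" => no
Total occurrences: 0

0


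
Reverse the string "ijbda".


Input: ijbda
Reading characters right to left:
  Position 4: 'a'
  Position 3: 'd'
  Position 2: 'b'
  Position 1: 'j'
  Position 0: 'i'
Reversed: adbji

adbji


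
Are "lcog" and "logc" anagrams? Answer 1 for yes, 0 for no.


Strings: "lcog", "logc"
Sorted first:  cglo
Sorted second: cglo
Sorted forms match => anagrams

1


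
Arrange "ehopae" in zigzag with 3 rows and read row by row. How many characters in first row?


Zigzag "ehopae" into 3 rows:
Placing characters:
  'e' => row 0
  'h' => row 1
  'o' => row 2
  'p' => row 1
  'a' => row 0
  'e' => row 1
Rows:
  Row 0: "ea"
  Row 1: "hpe"
  Row 2: "o"
First row length: 2

2


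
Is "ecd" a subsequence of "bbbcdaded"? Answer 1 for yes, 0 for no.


Check if "ecd" is a subsequence of "bbbcdaded"
Greedy scan:
  Position 0 ('b'): no match needed
  Position 1 ('b'): no match needed
  Position 2 ('b'): no match needed
  Position 3 ('c'): no match needed
  Position 4 ('d'): no match needed
  Position 5 ('a'): no match needed
  Position 6 ('d'): no match needed
  Position 7 ('e'): matches sub[0] = 'e'
  Position 8 ('d'): no match needed
Only matched 1/3 characters => not a subsequence

0


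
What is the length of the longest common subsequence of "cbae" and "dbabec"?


LCS of "cbae" and "dbabec"
DP table:
           d    b    a    b    e    c
      0    0    0    0    0    0    0
  c   0    0    0    0    0    0    1
  b   0    0    1    1    1    1    1
  a   0    0    1    2    2    2    2
  e   0    0    1    2    2    3    3
LCS length = dp[4][6] = 3

3


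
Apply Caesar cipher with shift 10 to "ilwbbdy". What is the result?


Caesar cipher: shift "ilwbbdy" by 10
  'i' (pos 8) + 10 = pos 18 = 's'
  'l' (pos 11) + 10 = pos 21 = 'v'
  'w' (pos 22) + 10 = pos 6 = 'g'
  'b' (pos 1) + 10 = pos 11 = 'l'
  'b' (pos 1) + 10 = pos 11 = 'l'
  'd' (pos 3) + 10 = pos 13 = 'n'
  'y' (pos 24) + 10 = pos 8 = 'i'
Result: svgllni

svgllni


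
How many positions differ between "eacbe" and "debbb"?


Comparing "eacbe" and "debbb" position by position:
  Position 0: 'e' vs 'd' => DIFFER
  Position 1: 'a' vs 'e' => DIFFER
  Position 2: 'c' vs 'b' => DIFFER
  Position 3: 'b' vs 'b' => same
  Position 4: 'e' vs 'b' => DIFFER
Positions that differ: 4

4


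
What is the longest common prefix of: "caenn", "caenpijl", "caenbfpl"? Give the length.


Words: caenn, caenpijl, caenbfpl
  Position 0: all 'c' => match
  Position 1: all 'a' => match
  Position 2: all 'e' => match
  Position 3: all 'n' => match
  Position 4: ('n', 'p', 'b') => mismatch, stop
LCP = "caen" (length 4)

4


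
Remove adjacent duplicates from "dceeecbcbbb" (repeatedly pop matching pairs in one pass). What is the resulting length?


Input: dceeecbcbbb
Stack-based adjacent duplicate removal:
  Read 'd': push. Stack: d
  Read 'c': push. Stack: dc
  Read 'e': push. Stack: dce
  Read 'e': matches stack top 'e' => pop. Stack: dc
  Read 'e': push. Stack: dce
  Read 'c': push. Stack: dcec
  Read 'b': push. Stack: dcecb
  Read 'c': push. Stack: dcecbc
  Read 'b': push. Stack: dcecbcb
  Read 'b': matches stack top 'b' => pop. Stack: dcecbc
  Read 'b': push. Stack: dcecbcb
Final stack: "dcecbcb" (length 7)

7


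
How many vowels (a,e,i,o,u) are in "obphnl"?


Input: obphnl
Checking each character:
  'o' at position 0: vowel (running total: 1)
  'b' at position 1: consonant
  'p' at position 2: consonant
  'h' at position 3: consonant
  'n' at position 4: consonant
  'l' at position 5: consonant
Total vowels: 1

1


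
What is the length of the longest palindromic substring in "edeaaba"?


Input: "edeaaba"
Checking substrings for palindromes:
  [0:3] "ede" (len 3) => palindrome
  [4:7] "aba" (len 3) => palindrome
  [3:5] "aa" (len 2) => palindrome
Longest palindromic substring: "ede" with length 3

3


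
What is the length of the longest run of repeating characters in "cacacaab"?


Input: "cacacaab"
Scanning for longest run:
  Position 1 ('a'): new char, reset run to 1
  Position 2 ('c'): new char, reset run to 1
  Position 3 ('a'): new char, reset run to 1
  Position 4 ('c'): new char, reset run to 1
  Position 5 ('a'): new char, reset run to 1
  Position 6 ('a'): continues run of 'a', length=2
  Position 7 ('b'): new char, reset run to 1
Longest run: 'a' with length 2

2


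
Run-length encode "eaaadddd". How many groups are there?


Input: eaaadddd
Scanning for consecutive runs:
  Group 1: 'e' x 1 (positions 0-0)
  Group 2: 'a' x 3 (positions 1-3)
  Group 3: 'd' x 4 (positions 4-7)
Total groups: 3

3


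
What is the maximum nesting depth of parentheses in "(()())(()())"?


Input: "(()())(()())"
Tracking depth:
  Position 0 '(': depth becomes 1
  Position 1 '(': depth becomes 2
  Position 2 ')': depth becomes 1
  Position 3 '(': depth becomes 2
  Position 4 ')': depth becomes 1
  Position 5 ')': depth becomes 0
  Position 6 '(': depth becomes 1
  Position 7 '(': depth becomes 2
  Position 8 ')': depth becomes 1
  Position 9 '(': depth becomes 2
  Position 10 ')': depth becomes 1
  Position 11 ')': depth becomes 0
Maximum depth reached: 2

2


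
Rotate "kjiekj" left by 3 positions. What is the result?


Input: "kjiekj", rotate left by 3
First 3 characters: "kji"
Remaining characters: "ekj"
Concatenate remaining + first: "ekj" + "kji" = "ekjkji"

ekjkji


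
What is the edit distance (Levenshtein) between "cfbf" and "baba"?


Computing edit distance: "cfbf" -> "baba"
DP table:
           b    a    b    a
      0    1    2    3    4
  c   1    1    2    3    4
  f   2    2    2    3    4
  b   3    2    3    2    3
  f   4    3    3    3    3
Edit distance = dp[4][4] = 3

3


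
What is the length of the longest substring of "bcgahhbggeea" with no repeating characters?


Input: "bcgahhbggeea"
Sliding window (track last position of each char):
  Position 0 ('b'): window [0,0] length 1 -- new best
  Position 1 ('c'): window [0,1] length 2 -- new best
  Position 2 ('g'): window [0,2] length 3 -- new best
  Position 3 ('a'): window [0,3] length 4 -- new best
  Position 4 ('h'): window [0,4] length 5 -- new best
  Position 5 ('h'): repeat (last at 4), move window start to 5
  Position 5 ('h'): window [5,5] length 1
  Position 6 ('b'): window [5,6] length 2
  Position 7 ('g'): window [5,7] length 3
  Position 8 ('g'): repeat (last at 7), move window start to 8
  Position 8 ('g'): window [8,8] length 1
  Position 9 ('e'): window [8,9] length 2
  Position 10 ('e'): repeat (last at 9), move window start to 10
  Position 10 ('e'): window [10,10] length 1
  Position 11 ('a'): window [10,11] length 2
Longest substring with no repeats: "bcgah" with length 5

5


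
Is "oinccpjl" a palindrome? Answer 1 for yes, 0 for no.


Input: oinccpjl
Reversed: ljpccnio
  Compare pos 0 ('o') with pos 7 ('l'): MISMATCH
  Compare pos 1 ('i') with pos 6 ('j'): MISMATCH
  Compare pos 2 ('n') with pos 5 ('p'): MISMATCH
  Compare pos 3 ('c') with pos 4 ('c'): match
Result: not a palindrome

0


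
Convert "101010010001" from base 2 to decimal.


Input: "101010010001" in base 2
Positional expansion:
  Digit '1' (value 1) x 2^11 = 2048
  Digit '0' (value 0) x 2^10 = 0
  Digit '1' (value 1) x 2^9 = 512
  Digit '0' (value 0) x 2^8 = 0
  Digit '1' (value 1) x 2^7 = 128
  Digit '0' (value 0) x 2^6 = 0
  Digit '0' (value 0) x 2^5 = 0
  Digit '1' (value 1) x 2^4 = 16
  Digit '0' (value 0) x 2^3 = 0
  Digit '0' (value 0) x 2^2 = 0
  Digit '0' (value 0) x 2^1 = 0
  Digit '1' (value 1) x 2^0 = 1
Sum = 2705

2705


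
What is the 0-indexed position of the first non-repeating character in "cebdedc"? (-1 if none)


Input: cebdedc
Character frequencies:
  'b': 1
  'c': 2
  'd': 2
  'e': 2
Scanning left to right for freq == 1:
  Position 0 ('c'): freq=2, skip
  Position 1 ('e'): freq=2, skip
  Position 2 ('b'): unique! => answer = 2

2


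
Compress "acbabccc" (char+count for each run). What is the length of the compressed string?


Input: acbabccc
Runs:
  'a' x 1 => "a1"
  'c' x 1 => "c1"
  'b' x 1 => "b1"
  'a' x 1 => "a1"
  'b' x 1 => "b1"
  'c' x 3 => "c3"
Compressed: "a1c1b1a1b1c3"
Compressed length: 12

12


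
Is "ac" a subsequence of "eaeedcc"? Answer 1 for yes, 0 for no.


Check if "ac" is a subsequence of "eaeedcc"
Greedy scan:
  Position 0 ('e'): no match needed
  Position 1 ('a'): matches sub[0] = 'a'
  Position 2 ('e'): no match needed
  Position 3 ('e'): no match needed
  Position 4 ('d'): no match needed
  Position 5 ('c'): matches sub[1] = 'c'
  Position 6 ('c'): no match needed
All 2 characters matched => is a subsequence

1


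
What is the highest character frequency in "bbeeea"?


Input: bbeeea
Character counts:
  'a': 1
  'b': 2
  'e': 3
Maximum frequency: 3

3


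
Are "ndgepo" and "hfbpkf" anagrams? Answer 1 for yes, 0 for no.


Strings: "ndgepo", "hfbpkf"
Sorted first:  degnop
Sorted second: bffhkp
Differ at position 0: 'd' vs 'b' => not anagrams

0


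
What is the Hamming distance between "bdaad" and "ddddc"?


Comparing "bdaad" and "ddddc" position by position:
  Position 0: 'b' vs 'd' => differ
  Position 1: 'd' vs 'd' => same
  Position 2: 'a' vs 'd' => differ
  Position 3: 'a' vs 'd' => differ
  Position 4: 'd' vs 'c' => differ
Total differences (Hamming distance): 4

4


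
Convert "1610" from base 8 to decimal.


Input: "1610" in base 8
Positional expansion:
  Digit '1' (value 1) x 8^3 = 512
  Digit '6' (value 6) x 8^2 = 384
  Digit '1' (value 1) x 8^1 = 8
  Digit '0' (value 0) x 8^0 = 0
Sum = 904

904


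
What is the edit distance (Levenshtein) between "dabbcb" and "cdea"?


Computing edit distance: "dabbcb" -> "cdea"
DP table:
           c    d    e    a
      0    1    2    3    4
  d   1    1    1    2    3
  a   2    2    2    2    2
  b   3    3    3    3    3
  b   4    4    4    4    4
  c   5    4    5    5    5
  b   6    5    5    6    6
Edit distance = dp[6][4] = 6

6


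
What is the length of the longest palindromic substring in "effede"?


Input: "effede"
Checking substrings for palindromes:
  [0:4] "effe" (len 4) => palindrome
  [3:6] "ede" (len 3) => palindrome
  [1:3] "ff" (len 2) => palindrome
Longest palindromic substring: "effe" with length 4

4


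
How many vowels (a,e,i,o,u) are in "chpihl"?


Input: chpihl
Checking each character:
  'c' at position 0: consonant
  'h' at position 1: consonant
  'p' at position 2: consonant
  'i' at position 3: vowel (running total: 1)
  'h' at position 4: consonant
  'l' at position 5: consonant
Total vowels: 1

1


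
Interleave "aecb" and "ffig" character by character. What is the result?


Interleaving "aecb" and "ffig":
  Position 0: 'a' from first, 'f' from second => "af"
  Position 1: 'e' from first, 'f' from second => "ef"
  Position 2: 'c' from first, 'i' from second => "ci"
  Position 3: 'b' from first, 'g' from second => "bg"
Result: afefcibg

afefcibg


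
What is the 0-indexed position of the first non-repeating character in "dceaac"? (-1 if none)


Input: dceaac
Character frequencies:
  'a': 2
  'c': 2
  'd': 1
  'e': 1
Scanning left to right for freq == 1:
  Position 0 ('d'): unique! => answer = 0

0


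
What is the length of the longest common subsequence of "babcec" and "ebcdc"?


LCS of "babcec" and "ebcdc"
DP table:
           e    b    c    d    c
      0    0    0    0    0    0
  b   0    0    1    1    1    1
  a   0    0    1    1    1    1
  b   0    0    1    1    1    1
  c   0    0    1    2    2    2
  e   0    1    1    2    2    2
  c   0    1    1    2    2    3
LCS length = dp[6][5] = 3

3


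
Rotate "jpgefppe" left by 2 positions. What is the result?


Input: "jpgefppe", rotate left by 2
First 2 characters: "jp"
Remaining characters: "gefppe"
Concatenate remaining + first: "gefppe" + "jp" = "gefppejp"

gefppejp


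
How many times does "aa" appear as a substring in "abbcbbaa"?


Searching for "aa" in "abbcbbaa"
Scanning each position:
  Position 0: "ab" => no
  Position 1: "bb" => no
  Position 2: "bc" => no
  Position 3: "cb" => no
  Position 4: "bb" => no
  Position 5: "ba" => no
  Position 6: "aa" => MATCH
Total occurrences: 1

1


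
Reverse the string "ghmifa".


Input: ghmifa
Reading characters right to left:
  Position 5: 'a'
  Position 4: 'f'
  Position 3: 'i'
  Position 2: 'm'
  Position 1: 'h'
  Position 0: 'g'
Reversed: afimhg

afimhg


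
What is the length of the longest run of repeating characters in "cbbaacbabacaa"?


Input: "cbbaacbabacaa"
Scanning for longest run:
  Position 1 ('b'): new char, reset run to 1
  Position 2 ('b'): continues run of 'b', length=2
  Position 3 ('a'): new char, reset run to 1
  Position 4 ('a'): continues run of 'a', length=2
  Position 5 ('c'): new char, reset run to 1
  Position 6 ('b'): new char, reset run to 1
  Position 7 ('a'): new char, reset run to 1
  Position 8 ('b'): new char, reset run to 1
  Position 9 ('a'): new char, reset run to 1
  Position 10 ('c'): new char, reset run to 1
  Position 11 ('a'): new char, reset run to 1
  Position 12 ('a'): continues run of 'a', length=2
Longest run: 'b' with length 2

2


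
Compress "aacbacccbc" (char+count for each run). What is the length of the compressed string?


Input: aacbacccbc
Runs:
  'a' x 2 => "a2"
  'c' x 1 => "c1"
  'b' x 1 => "b1"
  'a' x 1 => "a1"
  'c' x 3 => "c3"
  'b' x 1 => "b1"
  'c' x 1 => "c1"
Compressed: "a2c1b1a1c3b1c1"
Compressed length: 14

14


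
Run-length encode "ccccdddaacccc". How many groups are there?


Input: ccccdddaacccc
Scanning for consecutive runs:
  Group 1: 'c' x 4 (positions 0-3)
  Group 2: 'd' x 3 (positions 4-6)
  Group 3: 'a' x 2 (positions 7-8)
  Group 4: 'c' x 4 (positions 9-12)
Total groups: 4

4


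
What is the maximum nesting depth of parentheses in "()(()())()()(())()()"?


Input: "()(()())()()(())()()"
Tracking depth:
  Position 0 '(': depth becomes 1
  Position 1 ')': depth becomes 0
  Position 2 '(': depth becomes 1
  Position 3 '(': depth becomes 2
  Position 4 ')': depth becomes 1
  Position 5 '(': depth becomes 2
  Position 6 ')': depth becomes 1
  Position 7 ')': depth becomes 0
  Position 8 '(': depth becomes 1
  Position 9 ')': depth becomes 0
  Position 10 '(': depth becomes 1
  Position 11 ')': depth becomes 0
  Position 12 '(': depth becomes 1
  Position 13 '(': depth becomes 2
  Position 14 ')': depth becomes 1
  Position 15 ')': depth becomes 0
  Position 16 '(': depth becomes 1
  Position 17 ')': depth becomes 0
  Position 18 '(': depth becomes 1
  Position 19 ')': depth becomes 0
Maximum depth reached: 2

2


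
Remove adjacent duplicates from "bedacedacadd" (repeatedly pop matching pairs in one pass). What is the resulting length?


Input: bedacedacadd
Stack-based adjacent duplicate removal:
  Read 'b': push. Stack: b
  Read 'e': push. Stack: be
  Read 'd': push. Stack: bed
  Read 'a': push. Stack: beda
  Read 'c': push. Stack: bedac
  Read 'e': push. Stack: bedace
  Read 'd': push. Stack: bedaced
  Read 'a': push. Stack: bedaceda
  Read 'c': push. Stack: bedacedac
  Read 'a': push. Stack: bedacedaca
  Read 'd': push. Stack: bedacedacad
  Read 'd': matches stack top 'd' => pop. Stack: bedacedaca
Final stack: "bedacedaca" (length 10)

10
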